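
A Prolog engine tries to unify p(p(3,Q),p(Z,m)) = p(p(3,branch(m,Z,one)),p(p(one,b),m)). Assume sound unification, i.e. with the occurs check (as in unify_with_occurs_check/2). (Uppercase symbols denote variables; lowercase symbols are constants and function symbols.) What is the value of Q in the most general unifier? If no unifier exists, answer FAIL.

branch(m,p(one,b),one)

Decompose p/2: p(3,Q) = p(3,branch(m,Z,one)),  p(Z,m) = p(p(one,b),m).
Decompose p/2: 3 = 3,  Q = branch(m,Z,one).
Delete trivial equation 3 = 3.
Bind Q := branch(m,Z,one); no other remaining equation mentions Q.
Decompose p/2: Z = p(one,b),  m = m.
Bind Z := p(one,b); no other remaining equation mentions Z. Substituting into the earlier binding gives Q := branch(m,p(one,b),one).
Delete trivial equation m = m.
MGU = { Q -> branch(m,p(one,b),one), Z -> p(one,b) }, so Q -> branch(m,p(one,b),one).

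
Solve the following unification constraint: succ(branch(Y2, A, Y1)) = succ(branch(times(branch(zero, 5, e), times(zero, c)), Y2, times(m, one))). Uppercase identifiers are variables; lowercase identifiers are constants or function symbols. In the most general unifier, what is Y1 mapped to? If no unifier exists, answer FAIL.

Decompose succ/1: branch(Y2, A, Y1) = branch(times(branch(zero, 5, e), times(zero, c)), Y2, times(m, one)).
Decompose branch/3: Y2 = times(branch(zero, 5, e), times(zero, c)),  A = Y2,  Y1 = times(m, one).
Bind Y2 := times(branch(zero, 5, e), times(zero, c)); substituting into the one remaining equation that mentions Y2 gives: A = times(branch(zero, 5, e), times(zero, c)).
Bind A := times(branch(zero, 5, e), times(zero, c)); no other remaining equation mentions A.
Bind Y1 := times(m, one).
MGU = { Y2 -> times(branch(zero, 5, e), times(zero, c)), A -> times(branch(zero, 5, e), times(zero, c)), Y1 -> times(m, one) }, so Y1 -> times(m, one).

times(m, one)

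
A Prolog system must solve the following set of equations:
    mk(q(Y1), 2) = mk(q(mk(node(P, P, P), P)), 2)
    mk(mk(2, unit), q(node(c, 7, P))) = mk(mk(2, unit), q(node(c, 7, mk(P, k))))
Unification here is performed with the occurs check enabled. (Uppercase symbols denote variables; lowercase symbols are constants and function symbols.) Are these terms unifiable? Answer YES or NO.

NO

Decompose mk/2: q(Y1) = q(mk(node(P, P, P), P)),  2 = 2.
Decompose q/1: Y1 = mk(node(P, P, P), P).
Bind Y1 := mk(node(P, P, P), P); no other remaining equation mentions Y1.
Delete trivial equation 2 = 2.
Decompose mk/2: mk(2, unit) = mk(2, unit),  q(node(c, 7, P)) = q(node(c, 7, mk(P, k))).
Delete trivial equation mk(2, unit) = mk(2, unit).
Decompose q/1: node(c, 7, P) = node(c, 7, mk(P, k)).
Decompose node/3: c = c,  7 = 7,  P = mk(P, k).
Delete trivial equation c = c.
Delete trivial equation 7 = 7.
Occurs check fails: P occurs in mk(P, k); the equation P = mk(P, k) has no finite solution.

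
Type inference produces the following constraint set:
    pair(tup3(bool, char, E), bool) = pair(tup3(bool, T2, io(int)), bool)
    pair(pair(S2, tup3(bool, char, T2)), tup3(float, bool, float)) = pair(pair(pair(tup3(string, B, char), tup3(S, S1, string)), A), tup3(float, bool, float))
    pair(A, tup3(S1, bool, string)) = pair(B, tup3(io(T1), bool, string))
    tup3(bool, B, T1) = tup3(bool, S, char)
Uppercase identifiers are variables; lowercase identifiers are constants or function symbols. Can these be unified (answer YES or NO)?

Decompose pair/2: tup3(bool, char, E) = tup3(bool, T2, io(int)),  bool = bool.
Decompose tup3/3: bool = bool,  char = T2,  E = io(int).
Delete trivial equation bool = bool.
Bind T2 := char; substituting into the one remaining equation that mentions T2 gives: pair(pair(S2, tup3(bool, char, char)), tup3(float, bool, float)) = pair(pair(pair(tup3(string, B, char), tup3(S, S1, string)), A), tup3(float, bool, float)).
Bind E := io(int); no other remaining equation mentions E.
Delete trivial equation bool = bool.
Decompose pair/2: pair(S2, tup3(bool, char, char)) = pair(pair(tup3(string, B, char), tup3(S, S1, string)), A),  tup3(float, bool, float) = tup3(float, bool, float).
Decompose pair/2: S2 = pair(tup3(string, B, char), tup3(S, S1, string)),  tup3(bool, char, char) = A.
Bind S2 := pair(tup3(string, B, char), tup3(S, S1, string)); no other remaining equation mentions S2.
Bind A := tup3(bool, char, char); substituting into the one remaining equation that mentions A gives: pair(tup3(bool, char, char), tup3(S1, bool, string)) = pair(B, tup3(io(T1), bool, string)).
Delete trivial equation tup3(float, bool, float) = tup3(float, bool, float).
Decompose pair/2: tup3(bool, char, char) = B,  tup3(S1, bool, string) = tup3(io(T1), bool, string).
Bind B := tup3(bool, char, char); substituting into the one remaining equation that mentions B gives: tup3(bool, tup3(bool, char, char), T1) = tup3(bool, S, char). Substituting into the earlier binding gives S2 := pair(tup3(string, tup3(bool, char, char), char), tup3(S, S1, string)).
Decompose tup3/3: S1 = io(T1),  bool = bool,  string = string.
Bind S1 := io(T1); no other remaining equation mentions S1. Substituting into the earlier binding gives S2 := pair(tup3(string, tup3(bool, char, char), char), tup3(S, io(T1), string)).
Delete trivial equation bool = bool.
Delete trivial equation string = string.
Decompose tup3/3: bool = bool,  tup3(bool, char, char) = S,  T1 = char.
Delete trivial equation bool = bool.
Bind S := tup3(bool, char, char); no other remaining equation mentions S. Substituting into the earlier binding gives S2 := pair(tup3(string, tup3(bool, char, char), char), tup3(tup3(bool, char, char), io(T1), string)).
Bind T1 := char. Substituting into the earlier bindings gives S2 := pair(tup3(string, tup3(bool, char, char), char), tup3(tup3(bool, char, char), io(char), string)), S1 := io(char).
No equations remain and no clash or occurs-check failure arose, so a unifier exists.

YES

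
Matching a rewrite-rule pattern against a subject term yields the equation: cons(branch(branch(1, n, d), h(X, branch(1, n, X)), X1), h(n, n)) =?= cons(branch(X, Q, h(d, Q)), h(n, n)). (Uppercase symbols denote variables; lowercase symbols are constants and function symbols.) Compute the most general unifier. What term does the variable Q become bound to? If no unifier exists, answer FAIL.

h(branch(1, n, d), branch(1, n, branch(1, n, d)))

Decompose cons/2: branch(branch(1, n, d), h(X, branch(1, n, X)), X1) =?= branch(X, Q, h(d, Q)),  h(n, n) =?= h(n, n).
Decompose branch/3: branch(1, n, d) =?= X,  h(X, branch(1, n, X)) =?= Q,  X1 =?= h(d, Q).
Bind X := branch(1, n, d); substituting into the one remaining equation that mentions X gives: h(branch(1, n, d), branch(1, n, branch(1, n, d))) =?= Q.
Bind Q := h(branch(1, n, d), branch(1, n, branch(1, n, d))); substituting into the one remaining equation that mentions Q gives: X1 =?= h(d, h(branch(1, n, d), branch(1, n, branch(1, n, d)))).
Bind X1 := h(d, h(branch(1, n, d), branch(1, n, branch(1, n, d)))); no other remaining equation mentions X1.
Delete trivial equation h(n, n) =?= h(n, n).
MGU = { X -> branch(1, n, d), Q -> h(branch(1, n, d), branch(1, n, branch(1, n, d))), X1 -> h(d, h(branch(1, n, d), branch(1, n, branch(1, n, d)))) }, so Q -> h(branch(1, n, d), branch(1, n, branch(1, n, d))).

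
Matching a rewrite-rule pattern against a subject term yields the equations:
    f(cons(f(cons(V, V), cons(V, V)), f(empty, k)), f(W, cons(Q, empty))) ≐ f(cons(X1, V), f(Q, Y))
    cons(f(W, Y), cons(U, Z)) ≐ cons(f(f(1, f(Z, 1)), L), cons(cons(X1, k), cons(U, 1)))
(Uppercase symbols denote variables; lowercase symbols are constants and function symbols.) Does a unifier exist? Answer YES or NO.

Decompose f/2: cons(f(cons(V, V), cons(V, V)), f(empty, k)) ≐ cons(X1, V),  f(W, cons(Q, empty)) ≐ f(Q, Y).
Decompose cons/2: f(cons(V, V), cons(V, V)) ≐ X1,  f(empty, k) ≐ V.
Bind X1 := f(cons(V, V), cons(V, V)); substituting into the one remaining equation that mentions X1 gives: cons(f(W, Y), cons(U, Z)) ≐ cons(f(f(1, f(Z, 1)), L), cons(cons(f(cons(V, V), cons(V, V)), k), cons(U, 1))).
Bind V := f(empty, k); substituting into the one remaining equation that mentions V gives: cons(f(W, Y), cons(U, Z)) ≐ cons(f(f(1, f(Z, 1)), L), cons(cons(f(cons(f(empty, k), f(empty, k)), cons(f(empty, k), f(empty, k))), k), cons(U, 1))). Substituting into the earlier binding gives X1 := f(cons(f(empty, k), f(empty, k)), cons(f(empty, k), f(empty, k))).
Decompose f/2: W ≐ Q,  cons(Q, empty) ≐ Y.
Bind W := Q; substituting into the one remaining equation that mentions W gives: cons(f(Q, Y), cons(U, Z)) ≐ cons(f(f(1, f(Z, 1)), L), cons(cons(f(cons(f(empty, k), f(empty, k)), cons(f(empty, k), f(empty, k))), k), cons(U, 1))).
Bind Y := cons(Q, empty); substituting into the remaining equation gives: cons(f(Q, cons(Q, empty)), cons(U, Z)) ≐ cons(f(f(1, f(Z, 1)), L), cons(cons(f(cons(f(empty, k), f(empty, k)), cons(f(empty, k), f(empty, k))), k), cons(U, 1))).
Decompose cons/2: f(Q, cons(Q, empty)) ≐ f(f(1, f(Z, 1)), L),  cons(U, Z) ≐ cons(cons(f(cons(f(empty, k), f(empty, k)), cons(f(empty, k), f(empty, k))), k), cons(U, 1)).
Decompose f/2: Q ≐ f(1, f(Z, 1)),  cons(Q, empty) ≐ L.
Bind Q := f(1, f(Z, 1)); substituting into the one remaining equation that mentions Q gives: cons(f(1, f(Z, 1)), empty) ≐ L. Substituting into the earlier bindings gives W := f(1, f(Z, 1)), Y := cons(f(1, f(Z, 1)), empty).
Bind L := cons(f(1, f(Z, 1)), empty); no other remaining equation mentions L.
Decompose cons/2: U ≐ cons(f(cons(f(empty, k), f(empty, k)), cons(f(empty, k), f(empty, k))), k),  Z ≐ cons(U, 1).
Bind U := cons(f(cons(f(empty, k), f(empty, k)), cons(f(empty, k), f(empty, k))), k); substituting into the remaining equation gives: Z ≐ cons(cons(f(cons(f(empty, k), f(empty, k)), cons(f(empty, k), f(empty, k))), k), 1).
Bind Z := cons(cons(f(cons(f(empty, k), f(empty, k)), cons(f(empty, k), f(empty, k))), k), 1). Substituting into the earlier bindings gives W := f(1, f(cons(cons(f(cons(f(empty, k), f(empty, k)), cons(f(empty, k), f(empty, k))), k), 1), 1)), Y := cons(f(1, f(cons(cons(f(cons(f(empty, k), f(empty, k)), cons(f(empty, k), f(empty, k))), k), 1), 1)), empty), Q := f(1, f(cons(cons(f(cons(f(empty, k), f(empty, k)), cons(f(empty, k), f(empty, k))), k), 1), 1)), L := cons(f(1, f(cons(cons(f(cons(f(empty, k), f(empty, k)), cons(f(empty, k), f(empty, k))), k), 1), 1)), empty).
No equations remain and no clash or occurs-check failure arose, so a unifier exists.

YES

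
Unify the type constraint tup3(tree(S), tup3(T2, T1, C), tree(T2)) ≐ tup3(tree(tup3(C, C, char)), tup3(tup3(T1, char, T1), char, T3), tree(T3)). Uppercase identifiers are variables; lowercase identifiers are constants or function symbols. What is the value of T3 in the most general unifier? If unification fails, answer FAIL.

tup3(char, char, char)

Decompose tup3/3: tree(S) ≐ tree(tup3(C, C, char)),  tup3(T2, T1, C) ≐ tup3(tup3(T1, char, T1), char, T3),  tree(T2) ≐ tree(T3).
Decompose tree/1: S ≐ tup3(C, C, char).
Bind S := tup3(C, C, char); no other remaining equation mentions S.
Decompose tup3/3: T2 ≐ tup3(T1, char, T1),  T1 ≐ char,  C ≐ T3.
Bind T2 := tup3(T1, char, T1); substituting into the one remaining equation that mentions T2 gives: tree(tup3(T1, char, T1)) ≐ tree(T3).
Bind T1 := char; substituting into the one remaining equation that mentions T1 gives: tree(tup3(char, char, char)) ≐ tree(T3). Substituting into the earlier binding gives T2 := tup3(char, char, char).
Bind C := T3; no other remaining equation mentions C. Substituting into the earlier binding gives S := tup3(T3, T3, char).
Decompose tree/1: tup3(char, char, char) ≐ T3.
Bind T3 := tup3(char, char, char). Substituting into the earlier bindings gives S := tup3(tup3(char, char, char), tup3(char, char, char), char), C := tup3(char, char, char).
MGU = { S -> tup3(tup3(char, char, char), tup3(char, char, char), char), T2 -> tup3(char, char, char), T1 -> char, C -> tup3(char, char, char), T3 -> tup3(char, char, char) }, so T3 -> tup3(char, char, char).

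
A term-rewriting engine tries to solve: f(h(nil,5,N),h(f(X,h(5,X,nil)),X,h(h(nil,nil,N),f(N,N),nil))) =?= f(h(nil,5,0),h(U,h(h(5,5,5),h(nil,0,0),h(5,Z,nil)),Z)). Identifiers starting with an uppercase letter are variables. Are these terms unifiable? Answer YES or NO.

Decompose f/2: h(nil,5,N) =?= h(nil,5,0),  h(f(X,h(5,X,nil)),X,h(h(nil,nil,N),f(N,N),nil)) =?= h(U,h(h(5,5,5),h(nil,0,0),h(5,Z,nil)),Z).
Decompose h/3: nil =?= nil,  5 =?= 5,  N =?= 0.
Delete trivial equation nil =?= nil.
Delete trivial equation 5 =?= 5.
Bind N := 0; substituting into the remaining equation gives: h(f(X,h(5,X,nil)),X,h(h(nil,nil,0),f(0,0),nil)) =?= h(U,h(h(5,5,5),h(nil,0,0),h(5,Z,nil)),Z).
Decompose h/3: f(X,h(5,X,nil)) =?= U,  X =?= h(h(5,5,5),h(nil,0,0),h(5,Z,nil)),  h(h(nil,nil,0),f(0,0),nil) =?= Z.
Bind U := f(X,h(5,X,nil)); no other remaining equation mentions U.
Bind X := h(h(5,5,5),h(nil,0,0),h(5,Z,nil)); no other remaining equation mentions X. Substituting into the earlier binding gives U := f(h(h(5,5,5),h(nil,0,0),h(5,Z,nil)),h(5,h(h(5,5,5),h(nil,0,0),h(5,Z,nil)),nil)).
Bind Z := h(h(nil,nil,0),f(0,0),nil). Substituting into the earlier bindings gives U := f(h(h(5,5,5),h(nil,0,0),h(5,h(h(nil,nil,0),f(0,0),nil),nil)),h(5,h(h(5,5,5),h(nil,0,0),h(5,h(h(nil,nil,0),f(0,0),nil),nil)),nil)), X := h(h(5,5,5),h(nil,0,0),h(5,h(h(nil,nil,0),f(0,0),nil),nil)).
No equations remain and no clash or occurs-check failure arose, so a unifier exists.

YES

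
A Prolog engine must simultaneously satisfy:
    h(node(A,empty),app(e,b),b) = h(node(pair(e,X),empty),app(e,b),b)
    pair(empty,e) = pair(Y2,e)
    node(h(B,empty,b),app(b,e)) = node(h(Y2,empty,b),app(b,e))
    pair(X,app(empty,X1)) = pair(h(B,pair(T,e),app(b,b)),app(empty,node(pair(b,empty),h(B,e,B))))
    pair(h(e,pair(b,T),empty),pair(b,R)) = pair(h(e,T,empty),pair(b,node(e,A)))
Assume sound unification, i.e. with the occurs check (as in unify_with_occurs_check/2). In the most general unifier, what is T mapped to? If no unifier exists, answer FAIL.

Decompose h/3: node(A,empty) = node(pair(e,X),empty),  app(e,b) = app(e,b),  b = b.
Decompose node/2: A = pair(e,X),  empty = empty.
Bind A := pair(e,X); substituting into the one remaining equation that mentions A gives: pair(h(e,pair(b,T),empty),pair(b,R)) = pair(h(e,T,empty),pair(b,node(e,pair(e,X)))).
Delete trivial equation empty = empty.
Delete trivial equation app(e,b) = app(e,b).
Delete trivial equation b = b.
Decompose pair/2: empty = Y2,  e = e.
Bind Y2 := empty; substituting into the one remaining equation that mentions Y2 gives: node(h(B,empty,b),app(b,e)) = node(h(empty,empty,b),app(b,e)).
Delete trivial equation e = e.
Decompose node/2: h(B,empty,b) = h(empty,empty,b),  app(b,e) = app(b,e).
Decompose h/3: B = empty,  empty = empty,  b = b.
Bind B := empty; substituting into the one remaining equation that mentions B gives: pair(X,app(empty,X1)) = pair(h(empty,pair(T,e),app(b,b)),app(empty,node(pair(b,empty),h(empty,e,empty)))).
Delete trivial equation empty = empty.
Delete trivial equation b = b.
Delete trivial equation app(b,e) = app(b,e).
Decompose pair/2: X = h(empty,pair(T,e),app(b,b)),  app(empty,X1) = app(empty,node(pair(b,empty),h(empty,e,empty))).
Bind X := h(empty,pair(T,e),app(b,b)); substituting into the one remaining equation that mentions X gives: pair(h(e,pair(b,T),empty),pair(b,R)) = pair(h(e,T,empty),pair(b,node(e,pair(e,h(empty,pair(T,e),app(b,b)))))). Substituting into the earlier binding gives A := pair(e,h(empty,pair(T,e),app(b,b))).
Decompose app/2: empty = empty,  X1 = node(pair(b,empty),h(empty,e,empty)).
Delete trivial equation empty = empty.
Bind X1 := node(pair(b,empty),h(empty,e,empty)); no other remaining equation mentions X1.
Decompose pair/2: h(e,pair(b,T),empty) = h(e,T,empty),  pair(b,R) = pair(b,node(e,pair(e,h(empty,pair(T,e),app(b,b))))).
Decompose h/3: e = e,  pair(b,T) = T,  empty = empty.
Delete trivial equation e = e.
Occurs check fails: T occurs in pair(b,T); the equation T = pair(b,T) has no finite solution.

FAIL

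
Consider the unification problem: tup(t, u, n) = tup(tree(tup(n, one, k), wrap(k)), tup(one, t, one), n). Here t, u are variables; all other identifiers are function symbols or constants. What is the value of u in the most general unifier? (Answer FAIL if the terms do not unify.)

Decompose tup/3: t = tree(tup(n, one, k), wrap(k)),  u = tup(one, t, one),  n = n.
Bind t := tree(tup(n, one, k), wrap(k)); substituting into the one remaining equation that mentions t gives: u = tup(one, tree(tup(n, one, k), wrap(k)), one).
Bind u := tup(one, tree(tup(n, one, k), wrap(k)), one); no other remaining equation mentions u.
Delete trivial equation n = n.
MGU = { t := tree(tup(n, one, k), wrap(k)), u := tup(one, tree(tup(n, one, k), wrap(k)), one) }, so u := tup(one, tree(tup(n, one, k), wrap(k)), one).

tup(one, tree(tup(n, one, k), wrap(k)), one)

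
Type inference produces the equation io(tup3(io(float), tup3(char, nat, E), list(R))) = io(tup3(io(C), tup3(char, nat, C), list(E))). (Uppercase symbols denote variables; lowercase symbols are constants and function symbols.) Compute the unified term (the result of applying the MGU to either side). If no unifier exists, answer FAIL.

Decompose io/1: tup3(io(float), tup3(char, nat, E), list(R)) = tup3(io(C), tup3(char, nat, C), list(E)).
Decompose tup3/3: io(float) = io(C),  tup3(char, nat, E) = tup3(char, nat, C),  list(R) = list(E).
Decompose io/1: float = C.
Bind C := float; substituting into the one remaining equation that mentions C gives: tup3(char, nat, E) = tup3(char, nat, float).
Decompose tup3/3: char = char,  nat = nat,  E = float.
Delete trivial equation char = char.
Delete trivial equation nat = nat.
Bind E := float; substituting into the remaining equation gives: list(R) = list(float).
Decompose list/1: R = float.
Bind R := float.
Applying the MGU to either side gives io(tup3(io(float), tup3(char, nat, float), list(float))).

io(tup3(io(float), tup3(char, nat, float), list(float)))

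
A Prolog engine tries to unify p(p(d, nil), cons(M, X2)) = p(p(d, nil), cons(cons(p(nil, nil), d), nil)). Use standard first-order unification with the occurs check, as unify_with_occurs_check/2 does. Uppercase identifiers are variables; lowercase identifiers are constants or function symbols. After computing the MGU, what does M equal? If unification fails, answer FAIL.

Decompose p/2: p(d, nil) = p(d, nil),  cons(M, X2) = cons(cons(p(nil, nil), d), nil).
Delete trivial equation p(d, nil) = p(d, nil).
Decompose cons/2: M = cons(p(nil, nil), d),  X2 = nil.
Bind M := cons(p(nil, nil), d); no other remaining equation mentions M.
Bind X2 := nil.
MGU = { M = cons(p(nil, nil), d), X2 = nil }, so M = cons(p(nil, nil), d).

cons(p(nil, nil), d)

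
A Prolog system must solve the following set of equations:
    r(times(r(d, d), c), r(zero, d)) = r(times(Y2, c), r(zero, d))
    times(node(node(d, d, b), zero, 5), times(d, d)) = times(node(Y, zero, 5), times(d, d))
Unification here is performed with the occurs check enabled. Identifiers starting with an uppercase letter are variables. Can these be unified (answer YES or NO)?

YES

Decompose r/2: times(r(d, d), c) = times(Y2, c),  r(zero, d) = r(zero, d).
Decompose times/2: r(d, d) = Y2,  c = c.
Bind Y2 := r(d, d); no other remaining equation mentions Y2.
Delete trivial equation c = c.
Delete trivial equation r(zero, d) = r(zero, d).
Decompose times/2: node(node(d, d, b), zero, 5) = node(Y, zero, 5),  times(d, d) = times(d, d).
Decompose node/3: node(d, d, b) = Y,  zero = zero,  5 = 5.
Bind Y := node(d, d, b); no other remaining equation mentions Y.
Delete trivial equation zero = zero.
Delete trivial equation 5 = 5.
Delete trivial equation times(d, d) = times(d, d).
No equations remain and no clash or occurs-check failure arose, so a unifier exists.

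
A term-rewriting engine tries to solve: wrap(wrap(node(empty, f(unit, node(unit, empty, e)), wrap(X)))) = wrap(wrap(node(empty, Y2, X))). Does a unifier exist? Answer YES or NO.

Decompose wrap/1: wrap(node(empty, f(unit, node(unit, empty, e)), wrap(X))) = wrap(node(empty, Y2, X)).
Decompose wrap/1: node(empty, f(unit, node(unit, empty, e)), wrap(X)) = node(empty, Y2, X).
Decompose node/3: empty = empty,  f(unit, node(unit, empty, e)) = Y2,  wrap(X) = X.
Delete trivial equation empty = empty.
Bind Y2 := f(unit, node(unit, empty, e)); no other remaining equation mentions Y2.
Occurs check fails: X occurs in wrap(X); the equation X = wrap(X) has no finite solution.

NO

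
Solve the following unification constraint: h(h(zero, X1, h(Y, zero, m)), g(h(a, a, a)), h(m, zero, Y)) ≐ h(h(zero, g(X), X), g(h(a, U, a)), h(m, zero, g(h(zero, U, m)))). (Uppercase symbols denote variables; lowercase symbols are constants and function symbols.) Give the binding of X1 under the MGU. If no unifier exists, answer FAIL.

g(h(g(h(zero, a, m)), zero, m))

Decompose h/3: h(zero, X1, h(Y, zero, m)) ≐ h(zero, g(X), X),  g(h(a, a, a)) ≐ g(h(a, U, a)),  h(m, zero, Y) ≐ h(m, zero, g(h(zero, U, m))).
Decompose h/3: zero ≐ zero,  X1 ≐ g(X),  h(Y, zero, m) ≐ X.
Delete trivial equation zero ≐ zero.
Bind X1 := g(X); no other remaining equation mentions X1.
Bind X := h(Y, zero, m); no other remaining equation mentions X. Substituting into the earlier binding gives X1 := g(h(Y, zero, m)).
Decompose g/1: h(a, a, a) ≐ h(a, U, a).
Decompose h/3: a ≐ a,  a ≐ U,  a ≐ a.
Delete trivial equation a ≐ a.
Bind U := a; substituting into the one remaining equation that mentions U gives: h(m, zero, Y) ≐ h(m, zero, g(h(zero, a, m))).
Delete trivial equation a ≐ a.
Decompose h/3: m ≐ m,  zero ≐ zero,  Y ≐ g(h(zero, a, m)).
Delete trivial equation m ≐ m.
Delete trivial equation zero ≐ zero.
Bind Y := g(h(zero, a, m)). Substituting into the earlier bindings gives X1 := g(h(g(h(zero, a, m)), zero, m)), X := h(g(h(zero, a, m)), zero, m).
MGU = { X1 -> g(h(g(h(zero, a, m)), zero, m)), X -> h(g(h(zero, a, m)), zero, m), U -> a, Y -> g(h(zero, a, m)) }, so X1 -> g(h(g(h(zero, a, m)), zero, m)).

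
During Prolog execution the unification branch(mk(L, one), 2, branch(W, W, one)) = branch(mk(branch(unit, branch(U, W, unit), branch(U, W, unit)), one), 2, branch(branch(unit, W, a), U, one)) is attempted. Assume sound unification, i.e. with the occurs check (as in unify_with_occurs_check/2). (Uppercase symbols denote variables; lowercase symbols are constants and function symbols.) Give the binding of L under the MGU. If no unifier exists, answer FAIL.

FAIL

Decompose branch/3: mk(L, one) = mk(branch(unit, branch(U, W, unit), branch(U, W, unit)), one),  2 = 2,  branch(W, W, one) = branch(branch(unit, W, a), U, one).
Decompose mk/2: L = branch(unit, branch(U, W, unit), branch(U, W, unit)),  one = one.
Bind L := branch(unit, branch(U, W, unit), branch(U, W, unit)); no other remaining equation mentions L.
Delete trivial equation one = one.
Delete trivial equation 2 = 2.
Decompose branch/3: W = branch(unit, W, a),  W = U,  one = one.
Occurs check fails: W occurs in branch(unit, W, a); the equation W = branch(unit, W, a) has no finite solution.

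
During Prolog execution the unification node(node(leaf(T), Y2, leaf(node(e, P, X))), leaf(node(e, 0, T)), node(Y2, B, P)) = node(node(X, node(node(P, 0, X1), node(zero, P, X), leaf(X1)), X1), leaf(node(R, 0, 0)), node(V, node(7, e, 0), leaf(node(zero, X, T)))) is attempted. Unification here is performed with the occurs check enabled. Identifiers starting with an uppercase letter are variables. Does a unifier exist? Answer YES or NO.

Decompose node/3: node(leaf(T), Y2, leaf(node(e, P, X))) = node(X, node(node(P, 0, X1), node(zero, P, X), leaf(X1)), X1),  leaf(node(e, 0, T)) = leaf(node(R, 0, 0)),  node(Y2, B, P) = node(V, node(7, e, 0), leaf(node(zero, X, T))).
Decompose node/3: leaf(T) = X,  Y2 = node(node(P, 0, X1), node(zero, P, X), leaf(X1)),  leaf(node(e, P, X)) = X1.
Bind X := leaf(T); substituting into the 3 remaining equations that mention X gives: Y2 = node(node(P, 0, X1), node(zero, P, leaf(T)), leaf(X1)),  leaf(node(e, P, leaf(T))) = X1,  node(Y2, B, P) = node(V, node(7, e, 0), leaf(node(zero, leaf(T), T))).
Bind Y2 := node(node(P, 0, X1), node(zero, P, leaf(T)), leaf(X1)); substituting into the one remaining equation that mentions Y2 gives: node(node(node(P, 0, X1), node(zero, P, leaf(T)), leaf(X1)), B, P) = node(V, node(7, e, 0), leaf(node(zero, leaf(T), T))).
Bind X1 := leaf(node(e, P, leaf(T))); substituting into the one remaining equation that mentions X1 gives: node(node(node(P, 0, leaf(node(e, P, leaf(T)))), node(zero, P, leaf(T)), leaf(leaf(node(e, P, leaf(T))))), B, P) = node(V, node(7, e, 0), leaf(node(zero, leaf(T), T))). Substituting into the earlier binding gives Y2 := node(node(P, 0, leaf(node(e, P, leaf(T)))), node(zero, P, leaf(T)), leaf(leaf(node(e, P, leaf(T))))).
Decompose leaf/1: node(e, 0, T) = node(R, 0, 0).
Decompose node/3: e = R,  0 = 0,  T = 0.
Bind R := e; no other remaining equation mentions R.
Delete trivial equation 0 = 0.
Bind T := 0; substituting into the remaining equation gives: node(node(node(P, 0, leaf(node(e, P, leaf(0)))), node(zero, P, leaf(0)), leaf(leaf(node(e, P, leaf(0))))), B, P) = node(V, node(7, e, 0), leaf(node(zero, leaf(0), 0))). Substituting into the earlier bindings gives X := leaf(0), Y2 := node(node(P, 0, leaf(node(e, P, leaf(0)))), node(zero, P, leaf(0)), leaf(leaf(node(e, P, leaf(0))))), X1 := leaf(node(e, P, leaf(0))).
Decompose node/3: node(node(P, 0, leaf(node(e, P, leaf(0)))), node(zero, P, leaf(0)), leaf(leaf(node(e, P, leaf(0))))) = V,  B = node(7, e, 0),  P = leaf(node(zero, leaf(0), 0)).
Bind V := node(node(P, 0, leaf(node(e, P, leaf(0)))), node(zero, P, leaf(0)), leaf(leaf(node(e, P, leaf(0))))); no other remaining equation mentions V.
Bind B := node(7, e, 0); no other remaining equation mentions B.
Bind P := leaf(node(zero, leaf(0), 0)). Substituting into the earlier bindings gives Y2 := node(node(leaf(node(zero, leaf(0), 0)), 0, leaf(node(e, leaf(node(zero, leaf(0), 0)), leaf(0)))), node(zero, leaf(node(zero, leaf(0), 0)), leaf(0)), leaf(leaf(node(e, leaf(node(zero, leaf(0), 0)), leaf(0))))), X1 := leaf(node(e, leaf(node(zero, leaf(0), 0)), leaf(0))), V := node(node(leaf(node(zero, leaf(0), 0)), 0, leaf(node(e, leaf(node(zero, leaf(0), 0)), leaf(0)))), node(zero, leaf(node(zero, leaf(0), 0)), leaf(0)), leaf(leaf(node(e, leaf(node(zero, leaf(0), 0)), leaf(0))))).
No equations remain and no clash or occurs-check failure arose, so a unifier exists.

YES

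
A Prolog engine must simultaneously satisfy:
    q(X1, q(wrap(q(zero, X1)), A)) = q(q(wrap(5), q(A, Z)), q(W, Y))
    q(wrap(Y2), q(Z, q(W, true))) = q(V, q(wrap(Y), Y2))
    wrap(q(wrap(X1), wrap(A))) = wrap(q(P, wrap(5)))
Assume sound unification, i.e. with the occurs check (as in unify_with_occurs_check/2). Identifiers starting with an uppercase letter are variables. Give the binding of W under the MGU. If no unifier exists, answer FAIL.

wrap(q(zero, q(wrap(5), q(5, wrap(5)))))

Decompose q/2: X1 = q(wrap(5), q(A, Z)),  q(wrap(q(zero, X1)), A) = q(W, Y).
Bind X1 := q(wrap(5), q(A, Z)); substituting into the 2 remaining equations that mention X1 gives: q(wrap(q(zero, q(wrap(5), q(A, Z)))), A) = q(W, Y),  wrap(q(wrap(q(wrap(5), q(A, Z))), wrap(A))) = wrap(q(P, wrap(5))).
Decompose q/2: wrap(q(zero, q(wrap(5), q(A, Z)))) = W,  A = Y.
Bind W := wrap(q(zero, q(wrap(5), q(A, Z)))); substituting into the one remaining equation that mentions W gives: q(wrap(Y2), q(Z, q(wrap(q(zero, q(wrap(5), q(A, Z)))), true))) = q(V, q(wrap(Y), Y2)).
Bind A := Y; substituting into the remaining equations gives: q(wrap(Y2), q(Z, q(wrap(q(zero, q(wrap(5), q(Y, Z)))), true))) = q(V, q(wrap(Y), Y2)),  wrap(q(wrap(q(wrap(5), q(Y, Z))), wrap(Y))) = wrap(q(P, wrap(5))). Substituting into the earlier bindings gives X1 := q(wrap(5), q(Y, Z)), W := wrap(q(zero, q(wrap(5), q(Y, Z)))).
Decompose q/2: wrap(Y2) = V,  q(Z, q(wrap(q(zero, q(wrap(5), q(Y, Z)))), true)) = q(wrap(Y), Y2).
Bind V := wrap(Y2); no other remaining equation mentions V.
Decompose q/2: Z = wrap(Y),  q(wrap(q(zero, q(wrap(5), q(Y, Z)))), true) = Y2.
Bind Z := wrap(Y); substituting into the remaining equations gives: q(wrap(q(zero, q(wrap(5), q(Y, wrap(Y))))), true) = Y2,  wrap(q(wrap(q(wrap(5), q(Y, wrap(Y)))), wrap(Y))) = wrap(q(P, wrap(5))). Substituting into the earlier bindings gives X1 := q(wrap(5), q(Y, wrap(Y))), W := wrap(q(zero, q(wrap(5), q(Y, wrap(Y))))).
Bind Y2 := q(wrap(q(zero, q(wrap(5), q(Y, wrap(Y))))), true); no other remaining equation mentions Y2. Substituting into the earlier binding gives V := wrap(q(wrap(q(zero, q(wrap(5), q(Y, wrap(Y))))), true)).
Decompose wrap/1: q(wrap(q(wrap(5), q(Y, wrap(Y)))), wrap(Y)) = q(P, wrap(5)).
Decompose q/2: wrap(q(wrap(5), q(Y, wrap(Y)))) = P,  wrap(Y) = wrap(5).
Bind P := wrap(q(wrap(5), q(Y, wrap(Y)))); no other remaining equation mentions P.
Decompose wrap/1: Y = 5.
Bind Y := 5. Substituting into the earlier bindings gives X1 := q(wrap(5), q(5, wrap(5))), W := wrap(q(zero, q(wrap(5), q(5, wrap(5))))), A := 5, V := wrap(q(wrap(q(zero, q(wrap(5), q(5, wrap(5))))), true)), Z := wrap(5), Y2 := q(wrap(q(zero, q(wrap(5), q(5, wrap(5))))), true), P := wrap(q(wrap(5), q(5, wrap(5)))).
MGU = { X1 ↦ q(wrap(5), q(5, wrap(5))), W ↦ wrap(q(zero, q(wrap(5), q(5, wrap(5))))), A ↦ 5, V ↦ wrap(q(wrap(q(zero, q(wrap(5), q(5, wrap(5))))), true)), Z ↦ wrap(5), Y2 ↦ q(wrap(q(zero, q(wrap(5), q(5, wrap(5))))), true), P ↦ wrap(q(wrap(5), q(5, wrap(5)))), Y ↦ 5 }, so W ↦ wrap(q(zero, q(wrap(5), q(5, wrap(5))))).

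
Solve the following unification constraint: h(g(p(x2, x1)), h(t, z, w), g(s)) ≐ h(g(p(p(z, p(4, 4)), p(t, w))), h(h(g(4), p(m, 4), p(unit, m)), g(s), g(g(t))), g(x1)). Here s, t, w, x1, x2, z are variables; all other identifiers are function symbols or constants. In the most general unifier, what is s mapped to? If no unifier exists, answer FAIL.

Decompose h/3: g(p(x2, x1)) ≐ g(p(p(z, p(4, 4)), p(t, w))),  h(t, z, w) ≐ h(h(g(4), p(m, 4), p(unit, m)), g(s), g(g(t))),  g(s) ≐ g(x1).
Decompose g/1: p(x2, x1) ≐ p(p(z, p(4, 4)), p(t, w)).
Decompose p/2: x2 ≐ p(z, p(4, 4)),  x1 ≐ p(t, w).
Bind x2 := p(z, p(4, 4)); no other remaining equation mentions x2.
Bind x1 := p(t, w); substituting into the one remaining equation that mentions x1 gives: g(s) ≐ g(p(t, w)).
Decompose h/3: t ≐ h(g(4), p(m, 4), p(unit, m)),  z ≐ g(s),  w ≐ g(g(t)).
Bind t := h(g(4), p(m, 4), p(unit, m)); substituting into the 2 remaining equations that mention t gives: w ≐ g(g(h(g(4), p(m, 4), p(unit, m)))),  g(s) ≐ g(p(h(g(4), p(m, 4), p(unit, m)), w)). Substituting into the earlier binding gives x1 := p(h(g(4), p(m, 4), p(unit, m)), w).
Bind z := g(s); no other remaining equation mentions z. Substituting into the earlier binding gives x2 := p(g(s), p(4, 4)).
Bind w := g(g(h(g(4), p(m, 4), p(unit, m)))); substituting into the remaining equation gives: g(s) ≐ g(p(h(g(4), p(m, 4), p(unit, m)), g(g(h(g(4), p(m, 4), p(unit, m)))))). Substituting into the earlier binding gives x1 := p(h(g(4), p(m, 4), p(unit, m)), g(g(h(g(4), p(m, 4), p(unit, m))))).
Decompose g/1: s ≐ p(h(g(4), p(m, 4), p(unit, m)), g(g(h(g(4), p(m, 4), p(unit, m))))).
Bind s := p(h(g(4), p(m, 4), p(unit, m)), g(g(h(g(4), p(m, 4), p(unit, m))))). Substituting into the earlier bindings gives x2 := p(g(p(h(g(4), p(m, 4), p(unit, m)), g(g(h(g(4), p(m, 4), p(unit, m)))))), p(4, 4)), z := g(p(h(g(4), p(m, 4), p(unit, m)), g(g(h(g(4), p(m, 4), p(unit, m)))))).
MGU = { x2 := p(g(p(h(g(4), p(m, 4), p(unit, m)), g(g(h(g(4), p(m, 4), p(unit, m)))))), p(4, 4)), x1 := p(h(g(4), p(m, 4), p(unit, m)), g(g(h(g(4), p(m, 4), p(unit, m))))), t := h(g(4), p(m, 4), p(unit, m)), z := g(p(h(g(4), p(m, 4), p(unit, m)), g(g(h(g(4), p(m, 4), p(unit, m)))))), w := g(g(h(g(4), p(m, 4), p(unit, m)))), s := p(h(g(4), p(m, 4), p(unit, m)), g(g(h(g(4), p(m, 4), p(unit, m))))) }, so s := p(h(g(4), p(m, 4), p(unit, m)), g(g(h(g(4), p(m, 4), p(unit, m))))).

p(h(g(4), p(m, 4), p(unit, m)), g(g(h(g(4), p(m, 4), p(unit, m)))))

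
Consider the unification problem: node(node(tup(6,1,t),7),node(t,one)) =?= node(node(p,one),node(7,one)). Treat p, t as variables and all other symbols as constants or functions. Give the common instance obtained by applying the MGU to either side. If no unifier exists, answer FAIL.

FAIL

Decompose node/2: node(tup(6,1,t),7) =?= node(p,one),  node(t,one) =?= node(7,one).
Decompose node/2: tup(6,1,t) =?= p,  7 =?= one.
Bind p := tup(6,1,t); no other remaining equation mentions p.
Clash: constants 7 and one differ; no unifier exists.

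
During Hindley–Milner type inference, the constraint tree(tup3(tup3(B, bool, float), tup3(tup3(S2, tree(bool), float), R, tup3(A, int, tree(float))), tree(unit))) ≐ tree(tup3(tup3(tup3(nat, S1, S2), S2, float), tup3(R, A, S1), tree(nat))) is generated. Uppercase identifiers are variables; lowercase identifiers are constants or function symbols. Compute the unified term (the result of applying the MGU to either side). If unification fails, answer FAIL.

FAIL

Decompose tree/1: tup3(tup3(B, bool, float), tup3(tup3(S2, tree(bool), float), R, tup3(A, int, tree(float))), tree(unit)) ≐ tup3(tup3(tup3(nat, S1, S2), S2, float), tup3(R, A, S1), tree(nat)).
Decompose tup3/3: tup3(B, bool, float) ≐ tup3(tup3(nat, S1, S2), S2, float),  tup3(tup3(S2, tree(bool), float), R, tup3(A, int, tree(float))) ≐ tup3(R, A, S1),  tree(unit) ≐ tree(nat).
Decompose tup3/3: B ≐ tup3(nat, S1, S2),  bool ≐ S2,  float ≐ float.
Bind B := tup3(nat, S1, S2); no other remaining equation mentions B.
Bind S2 := bool; substituting into the one remaining equation that mentions S2 gives: tup3(tup3(bool, tree(bool), float), R, tup3(A, int, tree(float))) ≐ tup3(R, A, S1). Substituting into the earlier binding gives B := tup3(nat, S1, bool).
Delete trivial equation float ≐ float.
Decompose tup3/3: tup3(bool, tree(bool), float) ≐ R,  R ≐ A,  tup3(A, int, tree(float)) ≐ S1.
Bind R := tup3(bool, tree(bool), float); substituting into the one remaining equation that mentions R gives: tup3(bool, tree(bool), float) ≐ A.
Bind A := tup3(bool, tree(bool), float); substituting into the one remaining equation that mentions A gives: tup3(tup3(bool, tree(bool), float), int, tree(float)) ≐ S1.
Bind S1 := tup3(tup3(bool, tree(bool), float), int, tree(float)); no other remaining equation mentions S1. Substituting into the earlier binding gives B := tup3(nat, tup3(tup3(bool, tree(bool), float), int, tree(float)), bool).
Decompose tree/1: unit ≐ nat.
Clash: constants unit and nat differ; no unifier exists.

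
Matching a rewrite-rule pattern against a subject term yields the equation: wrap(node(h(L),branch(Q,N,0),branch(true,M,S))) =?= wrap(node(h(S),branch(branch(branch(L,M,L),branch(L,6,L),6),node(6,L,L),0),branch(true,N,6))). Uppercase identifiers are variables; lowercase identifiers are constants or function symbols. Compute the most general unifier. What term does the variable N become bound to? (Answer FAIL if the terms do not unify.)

Decompose wrap/1: node(h(L),branch(Q,N,0),branch(true,M,S)) =?= node(h(S),branch(branch(branch(L,M,L),branch(L,6,L),6),node(6,L,L),0),branch(true,N,6)).
Decompose node/3: h(L) =?= h(S),  branch(Q,N,0) =?= branch(branch(branch(L,M,L),branch(L,6,L),6),node(6,L,L),0),  branch(true,M,S) =?= branch(true,N,6).
Decompose h/1: L =?= S.
Bind L := S; substituting into the one remaining equation that mentions L gives: branch(Q,N,0) =?= branch(branch(branch(S,M,S),branch(S,6,S),6),node(6,S,S),0).
Decompose branch/3: Q =?= branch(branch(S,M,S),branch(S,6,S),6),  N =?= node(6,S,S),  0 =?= 0.
Bind Q := branch(branch(S,M,S),branch(S,6,S),6); no other remaining equation mentions Q.
Bind N := node(6,S,S); substituting into the one remaining equation that mentions N gives: branch(true,M,S) =?= branch(true,node(6,S,S),6).
Delete trivial equation 0 =?= 0.
Decompose branch/3: true =?= true,  M =?= node(6,S,S),  S =?= 6.
Delete trivial equation true =?= true.
Bind M := node(6,S,S); no other remaining equation mentions M. Substituting into the earlier binding gives Q := branch(branch(S,node(6,S,S),S),branch(S,6,S),6).
Bind S := 6. Substituting into the earlier bindings gives L := 6, Q := branch(branch(6,node(6,6,6),6),branch(6,6,6),6), N := node(6,6,6), M := node(6,6,6).
MGU = { L ↦ 6, Q ↦ branch(branch(6,node(6,6,6),6),branch(6,6,6),6), N ↦ node(6,6,6), M ↦ node(6,6,6), S ↦ 6 }, so N ↦ node(6,6,6).

node(6,6,6)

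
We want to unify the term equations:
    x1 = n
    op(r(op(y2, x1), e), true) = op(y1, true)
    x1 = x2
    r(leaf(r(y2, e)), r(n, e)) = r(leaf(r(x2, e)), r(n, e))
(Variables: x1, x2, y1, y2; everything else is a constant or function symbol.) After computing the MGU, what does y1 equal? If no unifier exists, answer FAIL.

Bind x1 := n; substituting into the 2 remaining equations that mention x1 gives: op(r(op(y2, n), e), true) = op(y1, true),  n = x2.
Decompose op/2: r(op(y2, n), e) = y1,  true = true.
Bind y1 := r(op(y2, n), e); no other remaining equation mentions y1.
Delete trivial equation true = true.
Bind x2 := n; substituting into the remaining equation gives: r(leaf(r(y2, e)), r(n, e)) = r(leaf(r(n, e)), r(n, e)).
Decompose r/2: leaf(r(y2, e)) = leaf(r(n, e)),  r(n, e) = r(n, e).
Decompose leaf/1: r(y2, e) = r(n, e).
Decompose r/2: y2 = n,  e = e.
Bind y2 := n; no other remaining equation mentions y2. Substituting into the earlier binding gives y1 := r(op(n, n), e).
Delete trivial equation e = e.
Delete trivial equation r(n, e) = r(n, e).
MGU = { x1 -> n, y1 -> r(op(n, n), e), x2 -> n, y2 -> n }, so y1 -> r(op(n, n), e).

r(op(n, n), e)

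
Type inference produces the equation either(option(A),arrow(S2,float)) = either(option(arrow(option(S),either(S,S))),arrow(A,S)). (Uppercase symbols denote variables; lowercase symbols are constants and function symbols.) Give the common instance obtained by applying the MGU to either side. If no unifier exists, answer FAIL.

either(option(arrow(option(float),either(float,float))),arrow(arrow(option(float),either(float,float)),float))

Decompose either/2: option(A) = option(arrow(option(S),either(S,S))),  arrow(S2,float) = arrow(A,S).
Decompose option/1: A = arrow(option(S),either(S,S)).
Bind A := arrow(option(S),either(S,S)); substituting into the remaining equation gives: arrow(S2,float) = arrow(arrow(option(S),either(S,S)),S).
Decompose arrow/2: S2 = arrow(option(S),either(S,S)),  float = S.
Bind S2 := arrow(option(S),either(S,S)); no other remaining equation mentions S2.
Bind S := float. Substituting into the earlier bindings gives A := arrow(option(float),either(float,float)), S2 := arrow(option(float),either(float,float)).
Applying the MGU to either side gives either(option(arrow(option(float),either(float,float))),arrow(arrow(option(float),either(float,float)),float)).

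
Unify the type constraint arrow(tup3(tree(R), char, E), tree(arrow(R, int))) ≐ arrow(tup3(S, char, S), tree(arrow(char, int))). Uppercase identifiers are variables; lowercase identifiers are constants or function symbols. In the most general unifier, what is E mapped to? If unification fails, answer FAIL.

tree(char)

Decompose arrow/2: tup3(tree(R), char, E) ≐ tup3(S, char, S),  tree(arrow(R, int)) ≐ tree(arrow(char, int)).
Decompose tup3/3: tree(R) ≐ S,  char ≐ char,  E ≐ S.
Bind S := tree(R); substituting into the one remaining equation that mentions S gives: E ≐ tree(R).
Delete trivial equation char ≐ char.
Bind E := tree(R); no other remaining equation mentions E.
Decompose tree/1: arrow(R, int) ≐ arrow(char, int).
Decompose arrow/2: R ≐ char,  int ≐ int.
Bind R := char; no other remaining equation mentions R. Substituting into the earlier bindings gives S := tree(char), E := tree(char).
Delete trivial equation int ≐ int.
MGU = { S ↦ tree(char), E ↦ tree(char), R ↦ char }, so E ↦ tree(char).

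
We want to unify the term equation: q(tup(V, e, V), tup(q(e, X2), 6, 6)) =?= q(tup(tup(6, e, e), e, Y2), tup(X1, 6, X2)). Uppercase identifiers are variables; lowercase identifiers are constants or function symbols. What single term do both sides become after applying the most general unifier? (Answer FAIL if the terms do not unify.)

q(tup(tup(6, e, e), e, tup(6, e, e)), tup(q(e, 6), 6, 6))

Decompose q/2: tup(V, e, V) =?= tup(tup(6, e, e), e, Y2),  tup(q(e, X2), 6, 6) =?= tup(X1, 6, X2).
Decompose tup/3: V =?= tup(6, e, e),  e =?= e,  V =?= Y2.
Bind V := tup(6, e, e); substituting into the one remaining equation that mentions V gives: tup(6, e, e) =?= Y2.
Delete trivial equation e =?= e.
Bind Y2 := tup(6, e, e); no other remaining equation mentions Y2.
Decompose tup/3: q(e, X2) =?= X1,  6 =?= 6,  6 =?= X2.
Bind X1 := q(e, X2); no other remaining equation mentions X1.
Delete trivial equation 6 =?= 6.
Bind X2 := 6. Substituting into the earlier binding gives X1 := q(e, 6).
Applying the MGU to either side gives q(tup(tup(6, e, e), e, tup(6, e, e)), tup(q(e, 6), 6, 6)).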